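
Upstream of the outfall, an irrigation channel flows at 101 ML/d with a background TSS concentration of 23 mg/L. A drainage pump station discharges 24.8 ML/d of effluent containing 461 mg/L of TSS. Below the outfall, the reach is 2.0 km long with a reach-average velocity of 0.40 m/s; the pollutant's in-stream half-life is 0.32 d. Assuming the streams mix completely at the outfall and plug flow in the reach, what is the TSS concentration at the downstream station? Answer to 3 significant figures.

After mixing, C = (101.0·23.00 + 24.80·461.0) / 125.8 = 13760/125.8 = 109.3 mg/L.
Travel time t = 2.0·1000 / 0.40 = 5000 s = 1.389 h.
Half-life 0.32 d → k = ln 2 / 0.32 = 2.166 d⁻¹.
Applying C = C₀e^(−kt): 109.3 × 0.8822 = 96.46 mg/L.

96.5 mg/L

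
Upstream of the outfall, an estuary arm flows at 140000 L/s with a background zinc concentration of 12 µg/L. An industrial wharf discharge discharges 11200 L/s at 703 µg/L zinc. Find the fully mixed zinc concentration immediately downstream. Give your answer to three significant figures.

63.2 µg/L

Mixed concentration C = ΣQC/ΣQ = (140000·12.00 + 11200·703.0) / 151200 = 9554000/151200 = 63.19 µg/L.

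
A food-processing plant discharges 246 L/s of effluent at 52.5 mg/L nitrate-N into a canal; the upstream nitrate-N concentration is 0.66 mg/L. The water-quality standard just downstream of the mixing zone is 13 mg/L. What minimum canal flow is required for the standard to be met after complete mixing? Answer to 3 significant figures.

787 L/s

Set C_mix = 13: (Q·0.6600 + 246.0·52.50) / (Q + 246.0) = 13
→ Q = 246.0·(52.50 − 13)/(13 − 0.6600) = 787.4 L/s.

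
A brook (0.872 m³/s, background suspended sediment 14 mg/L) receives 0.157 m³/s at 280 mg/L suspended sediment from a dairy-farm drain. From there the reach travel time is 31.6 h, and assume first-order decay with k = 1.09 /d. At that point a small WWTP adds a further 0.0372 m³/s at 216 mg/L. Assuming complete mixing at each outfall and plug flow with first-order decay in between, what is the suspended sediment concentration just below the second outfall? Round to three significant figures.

20.1 mg/L

After mixing, C = (0.8720·14.00 + 0.1570·280.0) / 1.029 = 56.17/1.029 = 54.59 mg/L; combined flow 1.029 m³/s.
Applying C = C₀e^(−kt): 54.59 × 0.2381 = 13.00 mg/L.
Second outfall: C = (1.029·13.00 + 0.03720·216.0)/1.066 = 20.08 mg/L.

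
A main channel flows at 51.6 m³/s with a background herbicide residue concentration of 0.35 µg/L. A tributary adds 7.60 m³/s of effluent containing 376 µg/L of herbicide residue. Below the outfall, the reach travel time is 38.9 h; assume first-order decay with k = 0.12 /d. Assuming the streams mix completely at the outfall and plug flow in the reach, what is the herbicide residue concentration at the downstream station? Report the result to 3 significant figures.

After mixing, C = (51.60·0.3500 + 7.600·376.0) / 59.20 = 2876/59.20 = 48.58 µg/L.
Decay over the reach: 48.58·exp(−kt) = 48.58·0.8232 = 39.99 µg/L.

40.0 µg/L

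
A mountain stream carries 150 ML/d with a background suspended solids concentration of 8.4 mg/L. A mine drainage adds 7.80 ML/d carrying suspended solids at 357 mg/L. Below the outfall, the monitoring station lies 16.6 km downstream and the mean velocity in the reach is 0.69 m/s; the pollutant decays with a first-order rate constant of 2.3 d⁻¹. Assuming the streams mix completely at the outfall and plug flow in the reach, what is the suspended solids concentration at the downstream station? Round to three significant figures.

Conservation of mass: C = (150.0·8.400 + 7.800·357.0) / 157.8 = 4045/157.8 = 25.63 mg/L.
Travel time t = 16.6·1000 / 0.69 = 24060 s = 6.683 h.
After decay, C = 25.63 × e^(−kt) = 25.63 × 0.5271 = 13.51 mg/L.

13.5 mg/L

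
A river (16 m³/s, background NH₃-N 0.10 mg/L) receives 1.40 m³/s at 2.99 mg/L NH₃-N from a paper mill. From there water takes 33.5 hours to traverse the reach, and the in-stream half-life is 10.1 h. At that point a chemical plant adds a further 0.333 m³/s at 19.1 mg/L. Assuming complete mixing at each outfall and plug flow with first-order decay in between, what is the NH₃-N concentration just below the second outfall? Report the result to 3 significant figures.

Mass balance: C = (16.00·0.1000 + 1.400·2.990) / 17.40 = 5.786/17.40 = 0.3325 mg/L; combined flow 17.40 m³/s.
Half-life 10.1 h → k = ln 2 / 10.1 = 0.06863 h⁻¹ = 1.647 d⁻¹.
Applying C = C₀e^(−kt): 0.3325 × 0.1004 = 0.03337 mg/L.
At the second outfall, C = (17.40·0.03337 + 0.3330·19.10) / (17.40 + 0.3330) = 0.3914 mg/L.

0.391 mg/L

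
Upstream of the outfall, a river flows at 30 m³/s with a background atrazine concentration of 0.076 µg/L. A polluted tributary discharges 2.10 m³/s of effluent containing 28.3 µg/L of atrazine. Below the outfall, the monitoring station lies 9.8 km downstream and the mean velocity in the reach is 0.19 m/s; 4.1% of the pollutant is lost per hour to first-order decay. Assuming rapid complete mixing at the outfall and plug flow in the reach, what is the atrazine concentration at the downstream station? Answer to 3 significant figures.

1.06 µg/L

Conservation of mass: C = (30.00·0.07600 + 2.100·28.30) / 32.10 = 61.71/32.10 = 1.922 µg/L.
Travel time t = 9.8·1000 / 0.19 = 51580 s = 14.33 h.
4.1%/h lost → k = −ln(1 − 0.041) = 0.04186 h⁻¹.
First-order decay: C = 1.922·exp(−k·t) = 1.922·0.5489 = 1.055 µg/L.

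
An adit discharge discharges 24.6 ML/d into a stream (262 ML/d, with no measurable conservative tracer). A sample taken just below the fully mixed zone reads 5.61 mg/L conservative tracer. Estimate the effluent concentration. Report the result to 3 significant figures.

Mass balance: 262.0·0 + 24.60·Cₑ = 286.6·5.610
→ Cₑ = (286.6·5.610 − 262.0·0) / 24.60 = 65.36 mg/L.

65.4 mg/L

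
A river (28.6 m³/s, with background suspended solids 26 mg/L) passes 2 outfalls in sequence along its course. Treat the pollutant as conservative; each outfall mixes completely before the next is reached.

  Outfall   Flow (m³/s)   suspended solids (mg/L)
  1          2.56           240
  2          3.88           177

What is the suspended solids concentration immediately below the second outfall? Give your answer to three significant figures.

After outfall 1: Q = 28.60 + 2.560 = 31.16 m³/s; C = (28.60·26.00 + 2.560·240.0)/31.16 = 43.58 mg/L.
After outfall 2: Q = 31.16 + 3.880 = 35.04 m³/s; C = (31.16·43.58 + 3.880·177.0)/35.04 = 58.36 mg/L.

58.4 mg/L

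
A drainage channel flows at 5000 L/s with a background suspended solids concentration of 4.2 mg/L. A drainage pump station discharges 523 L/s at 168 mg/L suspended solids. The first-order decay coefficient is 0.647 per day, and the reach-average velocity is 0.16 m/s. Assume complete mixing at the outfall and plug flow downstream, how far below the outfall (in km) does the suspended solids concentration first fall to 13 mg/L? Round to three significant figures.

8.89 km

Mass balance: C = (5000·4.200 + 523.0·168.0) / 5523 = 108900/5523 = 19.71 mg/L.
Set 19.71·exp(−k·t) = 13 → t = ln(19.71/13)/k = 55580 s = 15.44 h.
Distance = v·t = 0.16·55580 = 8893 m = 8.893 km.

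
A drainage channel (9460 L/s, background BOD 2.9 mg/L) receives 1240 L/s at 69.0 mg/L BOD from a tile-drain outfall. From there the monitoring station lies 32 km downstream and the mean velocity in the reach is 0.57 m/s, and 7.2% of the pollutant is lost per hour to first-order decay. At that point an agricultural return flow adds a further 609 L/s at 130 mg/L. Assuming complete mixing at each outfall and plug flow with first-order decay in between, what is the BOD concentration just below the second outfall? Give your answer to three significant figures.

10.1 mg/L

After mixing, C = (9460·2.900 + 1240·69.00) / 10700 = 113000/10700 = 10.56 mg/L; combined flow 10700 L/s.
Travel time t = 32·1000 / 0.57 = 56140 s = 15.59 h.
7.2%/h lost → k = −ln(1 − 0.072) = 0.07472 h⁻¹.
After decay, C = 10.56 × e^(−kt) = 10.56 × 0.3118 = 3.293 mg/L.
Second outfall: C = (10700·3.293 + 609.0·130.0)/11310 = 10.12 mg/L.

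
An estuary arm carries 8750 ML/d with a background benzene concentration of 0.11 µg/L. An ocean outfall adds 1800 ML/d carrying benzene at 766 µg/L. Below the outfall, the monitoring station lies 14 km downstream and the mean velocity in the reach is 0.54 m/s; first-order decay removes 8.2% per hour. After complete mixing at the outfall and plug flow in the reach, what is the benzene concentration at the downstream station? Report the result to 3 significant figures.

70.6 µg/L

Mass balance: C = (8750·0.1100 + 1800·766.0) / 10550 = 1380000/10550 = 130.8 µg/L.
Travel time t = 14·1000 / 0.54 = 25930 s = 7.202 h.
8.2%/h lost → k = −ln(1 − 0.082) = 0.08556 h⁻¹.
First-order decay: C = 130.8·exp(−k·t) = 130.8·0.5400 = 70.62 µg/L.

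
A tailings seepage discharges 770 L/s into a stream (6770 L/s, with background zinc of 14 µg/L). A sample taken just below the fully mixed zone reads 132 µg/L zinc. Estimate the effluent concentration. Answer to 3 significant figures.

1170 µg/L

Mass balance: 6770·14.00 + 770.0·Cₑ = 7540·132.0
→ Cₑ = (7540·132.0 − 6770·14.00) / 770.0 = 1169 µg/L.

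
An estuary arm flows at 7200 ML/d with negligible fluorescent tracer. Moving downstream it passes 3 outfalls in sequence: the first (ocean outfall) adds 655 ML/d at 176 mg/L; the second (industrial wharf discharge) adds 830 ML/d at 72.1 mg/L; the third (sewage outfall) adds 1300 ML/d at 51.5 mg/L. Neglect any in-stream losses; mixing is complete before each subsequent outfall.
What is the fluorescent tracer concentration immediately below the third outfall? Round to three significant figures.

24.2 mg/L

After outfall 1: Q = 7200 + 655.0 = 7855 ML/d; C = (7200·0 + 655.0·176.0)/7855 = 14.68 mg/L.
After outfall 2: Q = 7855 + 830.0 = 8685 ML/d; C = (7855·14.68 + 830.0·72.10)/8685 = 20.16 mg/L.
After outfall 3: Q = 8685 + 1300 = 9985 ML/d; C = (8685·20.16 + 1300·51.50)/9985 = 24.24 mg/L.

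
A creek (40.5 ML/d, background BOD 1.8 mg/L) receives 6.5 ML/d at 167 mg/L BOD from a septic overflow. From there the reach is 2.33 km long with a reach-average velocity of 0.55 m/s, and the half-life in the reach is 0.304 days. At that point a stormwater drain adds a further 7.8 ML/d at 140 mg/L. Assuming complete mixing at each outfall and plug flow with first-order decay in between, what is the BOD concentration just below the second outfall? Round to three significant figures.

After mixing, C = (40.50·1.800 + 6.500·167.0) / 47.00 = 1158/47.00 = 24.65 mg/L; combined flow 47.00 ML/d.
Travel time t = 2.33·1000 / 0.55 = 4236 s = 1.177 h.
Half-life 0.304 d → k = ln 2 / 0.304 = 2.280 d⁻¹.
Applying C = C₀e^(−kt): 24.65 × 0.8942 = 22.04 mg/L.
Second outfall: C = (47.00·22.04 + 7.800·140.0)/54.80 = 38.83 mg/L.

38.8 mg/L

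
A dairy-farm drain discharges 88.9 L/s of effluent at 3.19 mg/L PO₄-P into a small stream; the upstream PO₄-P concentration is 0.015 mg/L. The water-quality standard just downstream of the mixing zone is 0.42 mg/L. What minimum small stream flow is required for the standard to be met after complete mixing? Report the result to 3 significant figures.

Set C_mix = 0.42: (Q·0.01500 + 88.90·3.190) / (Q + 88.90) = 0.42
→ Q = 88.90·(3.190 − 0.42)/(0.42 − 0.01500) = 608.0 L/s.

608 L/s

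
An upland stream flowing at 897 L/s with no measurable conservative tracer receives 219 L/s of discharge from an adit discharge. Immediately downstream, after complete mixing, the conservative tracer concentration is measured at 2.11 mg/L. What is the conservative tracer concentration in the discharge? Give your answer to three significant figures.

10.8 mg/L

Mass balance: 897.0·0 + 219.0·Cₑ = 1116·2.110
→ Cₑ = (1116·2.110 − 897.0·0) / 219.0 = 10.75 mg/L.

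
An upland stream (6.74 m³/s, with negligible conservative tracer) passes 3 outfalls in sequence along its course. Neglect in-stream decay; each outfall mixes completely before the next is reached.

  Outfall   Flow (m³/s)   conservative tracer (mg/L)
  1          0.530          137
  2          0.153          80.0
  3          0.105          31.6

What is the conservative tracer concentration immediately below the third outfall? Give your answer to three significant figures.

Outfall 1: combined Q = 7.270 m³/s; C = (6.740·0 + 0.5300·137.0)/7.270 = 9.988 mg/L.
Outfall 2: combined Q = 7.423 m³/s; C = (7.270·9.988 + 0.1530·80.00)/7.423 = 11.43 mg/L.
Outfall 3: combined Q = 7.528 m³/s; C = (7.423·11.43 + 0.1050·31.60)/7.528 = 11.71 mg/L.

11.7 mg/L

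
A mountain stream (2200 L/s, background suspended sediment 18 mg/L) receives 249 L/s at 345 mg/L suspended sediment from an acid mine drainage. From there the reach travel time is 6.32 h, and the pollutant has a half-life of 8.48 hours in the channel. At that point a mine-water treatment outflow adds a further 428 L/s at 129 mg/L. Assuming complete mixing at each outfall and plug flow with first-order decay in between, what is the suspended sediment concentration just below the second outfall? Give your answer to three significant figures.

Mass balance: C = (2200·18.00 + 249.0·345.0) / 2449 = 125500/2449 = 51.25 mg/L; combined flow 2449 L/s.
Half-life 8.48 h → k = ln 2 / 8.48 = 0.08174 h⁻¹ = 1.962 d⁻¹.
First-order decay: C = 51.25·exp(−k·t) = 51.25·0.5966 = 30.57 mg/L.
Second outfall: C = (2449·30.57 + 428.0·129.0)/2877 = 45.21 mg/L.

45.2 mg/L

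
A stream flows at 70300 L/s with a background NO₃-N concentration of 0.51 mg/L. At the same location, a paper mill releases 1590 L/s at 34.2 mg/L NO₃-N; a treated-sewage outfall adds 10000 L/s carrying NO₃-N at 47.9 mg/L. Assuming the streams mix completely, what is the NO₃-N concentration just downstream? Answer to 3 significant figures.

After mixing, C = (70300·0.5100 + 1590·34.20 + 10000·47.90) / 81890 = 569200/81890 = 6.951 mg/L.

6.95 mg/L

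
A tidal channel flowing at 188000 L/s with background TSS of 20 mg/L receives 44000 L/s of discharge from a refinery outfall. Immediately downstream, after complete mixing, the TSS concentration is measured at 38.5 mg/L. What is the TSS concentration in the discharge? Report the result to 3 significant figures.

Mass balance: 188000·20.00 + 44000·Cₑ = 232000·38.50
→ Cₑ = (232000·38.50 − 188000·20.00) / 44000 = 117.5 mg/L.

118 mg/L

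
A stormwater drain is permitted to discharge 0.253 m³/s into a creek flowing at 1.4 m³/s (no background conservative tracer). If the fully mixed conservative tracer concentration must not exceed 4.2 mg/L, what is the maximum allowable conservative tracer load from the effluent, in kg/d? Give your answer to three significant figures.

600 kg/d

Mass balance at the limit: 1.400·0 + 0.2530·Cₑ = 1.653·4.2 → Cₑ = 27.44 mg/L.
Load = 0.2530 m³/s × 27.44 g/m³ × 86 400 s/d = 599.8 kg/d.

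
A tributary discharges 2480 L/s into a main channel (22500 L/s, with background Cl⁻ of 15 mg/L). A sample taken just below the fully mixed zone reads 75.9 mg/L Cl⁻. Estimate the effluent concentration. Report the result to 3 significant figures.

Mass balance: 22500·15.00 + 2480·Cₑ = 24980·75.90
→ Cₑ = (24980·75.90 − 22500·15.00) / 2480 = 628.4 mg/L.

628 mg/L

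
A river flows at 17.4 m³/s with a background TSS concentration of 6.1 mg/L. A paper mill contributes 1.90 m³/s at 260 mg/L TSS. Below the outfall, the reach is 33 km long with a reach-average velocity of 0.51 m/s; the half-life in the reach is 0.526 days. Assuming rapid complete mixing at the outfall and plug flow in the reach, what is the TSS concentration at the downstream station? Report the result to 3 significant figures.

11.6 mg/L

After mixing, C = (17.40·6.100 + 1.900·260.0) / 19.30 = 600.1/19.30 = 31.10 mg/L.
Travel time t = 33·1000 / 0.51 = 64710 s = 17.97 h.
Half-life 0.526 d → k = ln 2 / 0.526 = 1.318 d⁻¹.
After decay, C = 31.10 × e^(−kt) = 31.10 × 0.3727 = 11.59 mg/L.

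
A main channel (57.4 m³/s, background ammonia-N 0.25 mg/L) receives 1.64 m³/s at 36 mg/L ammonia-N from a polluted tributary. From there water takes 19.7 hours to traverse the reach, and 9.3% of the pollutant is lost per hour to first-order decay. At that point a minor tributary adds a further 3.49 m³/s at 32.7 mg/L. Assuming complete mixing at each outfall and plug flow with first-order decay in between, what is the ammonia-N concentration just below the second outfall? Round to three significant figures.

2.00 mg/L

Mass balance: C = (57.40·0.2500 + 1.640·36.00) / 59.04 = 73.39/59.04 = 1.243 mg/L; combined flow 59.04 m³/s.
9.3%/h lost → k = −ln(1 − 0.093) = 0.09761 h⁻¹.
Applying C = C₀e^(−kt): 1.243 × 0.1462 = 0.1817 mg/L.
Second outfall: C = (59.04·0.1817 + 3.490·32.70)/62.53 = 1.997 mg/L.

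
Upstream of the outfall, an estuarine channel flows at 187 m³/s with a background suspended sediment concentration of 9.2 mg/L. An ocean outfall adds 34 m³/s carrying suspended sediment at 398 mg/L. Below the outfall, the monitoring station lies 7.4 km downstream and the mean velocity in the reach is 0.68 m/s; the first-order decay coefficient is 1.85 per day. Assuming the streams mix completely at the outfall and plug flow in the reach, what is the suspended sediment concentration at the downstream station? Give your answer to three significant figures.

Mixed concentration C = ΣQC/ΣQ = (187.0·9.200 + 34.00·398.0) / 221.0 = 15250/221.0 = 69.02 mg/L.
Travel time t = 7.4·1000 / 0.68 = 10880 s = 3.023 h.
Decay over the reach: 69.02·exp(−kt) = 69.02·0.7921 = 54.67 mg/L.

54.7 mg/L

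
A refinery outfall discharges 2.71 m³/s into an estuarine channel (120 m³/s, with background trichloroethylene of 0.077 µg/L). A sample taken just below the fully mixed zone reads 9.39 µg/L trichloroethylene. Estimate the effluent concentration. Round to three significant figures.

422 µg/L

Mass balance: 120.0·0.07700 + 2.710·Cₑ = 122.7·9.390
→ Cₑ = (122.7·9.390 − 120.0·0.07700) / 2.710 = 421.8 µg/L.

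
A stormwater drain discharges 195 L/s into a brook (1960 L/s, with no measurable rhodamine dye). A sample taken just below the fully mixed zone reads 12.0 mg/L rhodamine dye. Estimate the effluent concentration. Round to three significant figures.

Mass balance: 1960·0 + 195.0·Cₑ = 2155·12.00
→ Cₑ = (2155·12.00 − 1960·0) / 195.0 = 132.6 mg/L.

133 mg/L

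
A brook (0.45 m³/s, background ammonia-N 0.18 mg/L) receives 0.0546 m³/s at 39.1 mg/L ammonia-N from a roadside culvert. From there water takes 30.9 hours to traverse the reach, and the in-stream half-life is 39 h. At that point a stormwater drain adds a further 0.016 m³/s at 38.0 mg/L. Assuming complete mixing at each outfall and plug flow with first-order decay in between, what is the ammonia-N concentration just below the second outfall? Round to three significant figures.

Mass balance: C = (0.4500·0.1800 + 0.05460·39.10) / 0.5046 = 2.216/0.5046 = 4.391 mg/L; combined flow 0.5046 m³/s.
Half-life 39 h → k = ln 2 / 39 = 0.01777 h⁻¹ = 0.4266 d⁻¹.
After decay, C = 4.391 × e^(−kt) = 4.391 × 0.5774 = 2.536 mg/L.
At the second outfall, C = (0.5046·2.536 + 0.01600·38.00) / (0.5046 + 0.01600) = 3.626 mg/L.

3.63 mg/L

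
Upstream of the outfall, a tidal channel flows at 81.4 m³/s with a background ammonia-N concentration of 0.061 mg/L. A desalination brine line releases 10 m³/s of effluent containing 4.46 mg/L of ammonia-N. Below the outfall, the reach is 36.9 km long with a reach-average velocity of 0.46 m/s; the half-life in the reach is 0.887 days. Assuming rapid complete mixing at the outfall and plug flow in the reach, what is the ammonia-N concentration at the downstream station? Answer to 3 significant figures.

0.263 mg/L

Mass balance: C = (81.40·0.06100 + 10.00·4.460) / 91.40 = 49.57/91.40 = 0.5423 mg/L.
Travel time t = 36.9·1000 / 0.46 = 80220 s = 22.28 h.
Half-life 0.887 d → k = ln 2 / 0.887 = 0.7815 d⁻¹.
Applying C = C₀e^(−kt): 0.5423 × 0.4841 = 0.2625 mg/L.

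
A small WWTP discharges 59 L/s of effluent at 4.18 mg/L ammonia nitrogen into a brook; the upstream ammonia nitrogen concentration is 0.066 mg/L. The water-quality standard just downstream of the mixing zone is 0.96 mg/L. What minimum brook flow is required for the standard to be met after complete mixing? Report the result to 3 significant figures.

Set C_mix = 0.96: (Q·0.06600 + 59.00·4.180) / (Q + 59.00) = 0.96
→ Q = 59.00·(4.180 − 0.96)/(0.96 − 0.06600) = 212.5 L/s.

213 L/s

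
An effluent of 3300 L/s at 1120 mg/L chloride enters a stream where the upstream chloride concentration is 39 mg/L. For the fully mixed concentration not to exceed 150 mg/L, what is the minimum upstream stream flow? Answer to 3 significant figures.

Set C_mix = 150: (Q·39.00 + 3300·1120) / (Q + 3300) = 150
→ Q = 3300·(1120 − 150)/(150 − 39.00) = 28840 L/s.

28800 L/s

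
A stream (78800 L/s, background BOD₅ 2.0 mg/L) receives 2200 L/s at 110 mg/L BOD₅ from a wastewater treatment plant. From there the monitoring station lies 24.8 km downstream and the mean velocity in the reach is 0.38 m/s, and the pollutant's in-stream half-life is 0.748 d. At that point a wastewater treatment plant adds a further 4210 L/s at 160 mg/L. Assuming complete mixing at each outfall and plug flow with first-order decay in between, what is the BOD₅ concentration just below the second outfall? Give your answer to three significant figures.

10.2 mg/L

Mass balance: C = (78800·2.000 + 2200·110.0) / 81000 = 399600/81000 = 4.933 mg/L; combined flow 81000 L/s.
Travel time t = 24.8·1000 / 0.38 = 65260 s = 18.13 h.
Half-life 0.748 d → k = ln 2 / 0.748 = 0.9267 d⁻¹.
First-order decay: C = 4.933·exp(−k·t) = 4.933·0.4966 = 2.450 mg/L.
Second outfall: C = (81000·2.450 + 4210·160.0)/85210 = 10.23 mg/L.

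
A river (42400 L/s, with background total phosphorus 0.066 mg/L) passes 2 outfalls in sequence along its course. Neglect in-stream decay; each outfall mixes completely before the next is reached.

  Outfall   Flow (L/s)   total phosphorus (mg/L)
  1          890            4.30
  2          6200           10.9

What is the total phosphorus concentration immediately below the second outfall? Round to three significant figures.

After outfall 1: Q = 42400 + 890.0 = 43290 L/s; C = (42400·0.06600 + 890.0·4.300)/43290 = 0.1530 mg/L.
After outfall 2: Q = 43290 + 6200 = 49490 L/s; C = (43290·0.1530 + 6200·10.90)/49490 = 1.499 mg/L.

1.50 mg/L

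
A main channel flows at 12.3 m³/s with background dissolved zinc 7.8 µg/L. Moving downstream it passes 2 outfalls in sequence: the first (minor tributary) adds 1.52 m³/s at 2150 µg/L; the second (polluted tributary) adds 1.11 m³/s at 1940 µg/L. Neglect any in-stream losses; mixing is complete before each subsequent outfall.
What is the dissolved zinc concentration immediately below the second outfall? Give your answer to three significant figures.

370 µg/L

After outfall 1: Q = 12.30 + 1.520 = 13.82 m³/s; C = (12.30·7.800 + 1.520·2150)/13.82 = 243.4 µg/L.
After outfall 2: Q = 13.82 + 1.110 = 14.93 m³/s; C = (13.82·243.4 + 1.110·1940)/14.93 = 369.5 µg/L.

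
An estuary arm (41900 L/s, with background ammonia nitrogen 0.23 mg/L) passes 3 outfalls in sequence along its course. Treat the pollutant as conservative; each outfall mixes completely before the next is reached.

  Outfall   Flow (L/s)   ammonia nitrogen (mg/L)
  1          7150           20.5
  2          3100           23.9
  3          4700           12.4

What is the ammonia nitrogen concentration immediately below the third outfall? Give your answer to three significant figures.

5.08 mg/L

Below outfall 1: Q → 49050 L/s, C = (41900·0.2300 + 7150·20.50)/49050 = 3.185 mg/L.
Below outfall 2: Q → 52150 L/s, C = (49050·3.185 + 3100·23.90)/52150 = 4.416 mg/L.
Below outfall 3: Q → 56850 L/s, C = (52150·4.416 + 4700·12.40)/56850 = 5.076 mg/L.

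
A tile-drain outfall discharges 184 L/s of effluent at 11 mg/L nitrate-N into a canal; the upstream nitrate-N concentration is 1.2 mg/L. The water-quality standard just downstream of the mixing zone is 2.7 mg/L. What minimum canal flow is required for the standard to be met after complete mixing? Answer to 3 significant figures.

1020 L/s

Set C_mix = 2.7: (Q·1.200 + 184.0·11.00) / (Q + 184.0) = 2.7
→ Q = 184.0·(11.00 − 2.7)/(2.7 − 1.200) = 1018 L/s.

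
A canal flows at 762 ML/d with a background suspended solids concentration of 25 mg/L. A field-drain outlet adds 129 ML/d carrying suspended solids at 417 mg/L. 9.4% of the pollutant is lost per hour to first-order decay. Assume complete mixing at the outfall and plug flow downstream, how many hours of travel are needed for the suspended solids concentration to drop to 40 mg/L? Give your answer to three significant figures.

7.24 h

Mixed concentration C = ΣQC/ΣQ = (762.0·25.00 + 129.0·417.0) / 891.0 = 72840/891.0 = 81.75 mg/L.
9.4%/h lost → k = −ln(1 − 0.094) = 0.09872 h⁻¹.
81.75·exp(−k·t) = 40 → t = ln(81.75/40)/k = 26070 s = 7.241 h.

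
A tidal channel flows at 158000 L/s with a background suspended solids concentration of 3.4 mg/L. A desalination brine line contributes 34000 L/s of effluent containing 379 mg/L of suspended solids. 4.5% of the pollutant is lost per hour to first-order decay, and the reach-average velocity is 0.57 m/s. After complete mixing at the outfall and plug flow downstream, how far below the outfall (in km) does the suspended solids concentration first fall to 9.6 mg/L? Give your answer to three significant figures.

88.5 km

Mass balance: C = (158000·3.400 + 34000·379.0) / 192000 = 13420000/192000 = 69.91 mg/L.
4.5%/h lost → k = −ln(1 − 0.045) = 0.04604 h⁻¹.
Set 69.91·exp(−k·t) = 9.6 → t = ln(69.91/9.6)/k = 155200 s = 43.12 h.
Distance = v·t = 0.57·155200 = 88490 m = 88.49 km.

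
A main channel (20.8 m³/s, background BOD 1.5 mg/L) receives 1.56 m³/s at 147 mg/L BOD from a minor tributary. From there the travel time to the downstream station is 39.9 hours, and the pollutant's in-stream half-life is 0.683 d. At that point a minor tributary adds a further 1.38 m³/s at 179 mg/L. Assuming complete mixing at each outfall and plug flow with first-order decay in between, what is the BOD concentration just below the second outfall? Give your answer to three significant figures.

Mixed concentration C = ΣQC/ΣQ = (20.80·1.500 + 1.560·147.0) / 22.36 = 260.5/22.36 = 11.65 mg/L; combined flow 22.36 m³/s.
Half-life 0.683 d → k = ln 2 / 0.683 = 1.015 d⁻¹.
After decay, C = 11.65 × e^(−kt) = 11.65 × 0.1850 = 2.156 mg/L.
At the second outfall, C = (22.36·2.156 + 1.380·179.0) / (22.36 + 1.380) = 12.44 mg/L.

12.4 mg/L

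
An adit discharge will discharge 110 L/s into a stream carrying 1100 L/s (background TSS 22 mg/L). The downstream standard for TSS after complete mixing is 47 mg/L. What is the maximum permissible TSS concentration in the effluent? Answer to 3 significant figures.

297 mg/L

At the limit, (Qr·Cr + Qe·Cₑ)/(Qr + Qe) = 47:
Cₑ = (1210·47 − 1100·22.00) / 110.0 = 297.0 mg/L.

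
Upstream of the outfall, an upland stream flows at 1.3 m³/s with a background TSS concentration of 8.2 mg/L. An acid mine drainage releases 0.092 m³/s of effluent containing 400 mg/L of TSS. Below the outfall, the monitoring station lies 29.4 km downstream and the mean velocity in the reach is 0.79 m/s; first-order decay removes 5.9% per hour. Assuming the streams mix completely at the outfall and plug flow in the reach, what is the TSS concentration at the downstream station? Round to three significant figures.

18.2 mg/L

Conservation of mass: C = (1.300·8.200 + 0.09200·400.0) / 1.392 = 47.46/1.392 = 34.09 mg/L.
Travel time t = 29.4·1000 / 0.79 = 37220 s = 10.34 h.
5.9%/h lost → k = −ln(1 − 0.059) = 0.06081 h⁻¹.
Applying C = C₀e^(−kt): 34.09 × 0.5333 = 18.18 mg/L.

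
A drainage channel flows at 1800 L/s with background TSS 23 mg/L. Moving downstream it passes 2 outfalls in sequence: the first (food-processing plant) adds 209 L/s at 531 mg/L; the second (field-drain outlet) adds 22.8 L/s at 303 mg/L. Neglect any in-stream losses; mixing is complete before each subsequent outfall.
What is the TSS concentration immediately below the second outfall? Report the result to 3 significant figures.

78.4 mg/L

Below outfall 1: Q → 2009 L/s, C = (1800·23.00 + 209.0·531.0)/2009 = 75.85 mg/L.
Below outfall 2: Q → 2032 L/s, C = (2009·75.85 + 22.80·303.0)/2032 = 78.40 mg/L.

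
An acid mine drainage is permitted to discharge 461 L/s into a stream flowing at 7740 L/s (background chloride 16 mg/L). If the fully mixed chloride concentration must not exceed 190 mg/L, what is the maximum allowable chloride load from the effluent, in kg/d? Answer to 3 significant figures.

Mass balance at the limit: 7740·16.00 + 461.0·Cₑ = 8201·190 → Cₑ = 3111 mg/L.
461.0 L/s = 0.4610 m³/s. Load = 0.4610 m³/s × 3111 g/m³ × 86 400 s/d = 123900 kg/d.

124000 kg/d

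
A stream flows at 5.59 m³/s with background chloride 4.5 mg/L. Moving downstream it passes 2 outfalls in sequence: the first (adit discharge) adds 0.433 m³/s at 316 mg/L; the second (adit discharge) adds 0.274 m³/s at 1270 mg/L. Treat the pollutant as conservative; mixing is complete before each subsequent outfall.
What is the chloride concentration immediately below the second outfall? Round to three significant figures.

81.0 mg/L

Outfall 1: combined Q = 6.023 m³/s; C = (5.590·4.500 + 0.4330·316.0)/6.023 = 26.89 mg/L.
Outfall 2: combined Q = 6.297 m³/s; C = (6.023·26.89 + 0.2740·1270)/6.297 = 80.99 mg/L.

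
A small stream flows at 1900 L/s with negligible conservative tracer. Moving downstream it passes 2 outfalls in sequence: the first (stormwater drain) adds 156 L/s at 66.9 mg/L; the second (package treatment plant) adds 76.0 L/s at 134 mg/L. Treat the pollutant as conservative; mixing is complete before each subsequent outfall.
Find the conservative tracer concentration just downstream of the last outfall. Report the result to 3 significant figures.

9.67 mg/L

Below outfall 1: Q → 2056 L/s, C = (1900·0 + 156.0·66.90)/2056 = 5.076 mg/L.
Below outfall 2: Q → 2132 L/s, C = (2056·5.076 + 76.00·134.0)/2132 = 9.672 mg/L.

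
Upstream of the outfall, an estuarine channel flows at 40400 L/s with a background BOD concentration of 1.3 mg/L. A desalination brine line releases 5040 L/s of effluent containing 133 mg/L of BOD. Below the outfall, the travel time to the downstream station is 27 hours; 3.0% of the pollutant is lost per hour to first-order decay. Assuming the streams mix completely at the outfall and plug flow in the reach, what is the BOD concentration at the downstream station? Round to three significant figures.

Mass balance: C = (40400·1.300 + 5040·133.0) / 45440 = 722800/45440 = 15.91 mg/L.
3.0%/h lost → k = −ln(1 − 0.03) = 0.03046 h⁻¹.
Applying C = C₀e^(−kt): 15.91 × 0.4394 = 6.989 mg/L.

6.99 mg/L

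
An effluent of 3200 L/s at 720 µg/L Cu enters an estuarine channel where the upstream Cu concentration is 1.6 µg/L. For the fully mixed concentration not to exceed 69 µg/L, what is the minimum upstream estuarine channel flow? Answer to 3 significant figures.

Set C_mix = 69: (Q·1.600 + 3200·720.0) / (Q + 3200) = 69
→ Q = 3200·(720.0 − 69)/(69 − 1.600) = 30910 L/s.

30900 L/s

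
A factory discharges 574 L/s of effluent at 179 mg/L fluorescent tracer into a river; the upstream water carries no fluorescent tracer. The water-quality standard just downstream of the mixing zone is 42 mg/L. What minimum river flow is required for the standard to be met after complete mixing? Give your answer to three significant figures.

1870 L/s

Set C_mix = 42: (Q·0 + 574.0·179.0) / (Q + 574.0) = 42
→ Q = 574.0·(179.0 − 42)/(42 − 0) = 1872 L/s.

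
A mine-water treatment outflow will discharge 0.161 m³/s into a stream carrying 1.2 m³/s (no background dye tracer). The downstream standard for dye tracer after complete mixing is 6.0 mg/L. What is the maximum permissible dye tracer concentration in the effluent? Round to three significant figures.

50.7 mg/L

At the limit, (Qr·Cr + Qe·Cₑ)/(Qr + Qe) = 6.0:
Cₑ = (1.361·6.0 − 1.200·0) / 0.1610 = 50.72 mg/L.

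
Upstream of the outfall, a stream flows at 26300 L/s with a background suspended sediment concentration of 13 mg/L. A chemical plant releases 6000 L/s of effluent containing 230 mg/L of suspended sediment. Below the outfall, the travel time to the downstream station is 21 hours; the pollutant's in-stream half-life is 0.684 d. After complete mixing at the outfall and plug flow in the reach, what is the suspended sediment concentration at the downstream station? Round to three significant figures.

22.0 mg/L

Mass balance: C = (26300·13.00 + 6000·230.0) / 32300 = 1722000/32300 = 53.31 mg/L.
Half-life 0.684 d → k = ln 2 / 0.684 = 1.013 d⁻¹.
Applying C = C₀e^(−kt): 53.31 × 0.4120 = 21.96 mg/L.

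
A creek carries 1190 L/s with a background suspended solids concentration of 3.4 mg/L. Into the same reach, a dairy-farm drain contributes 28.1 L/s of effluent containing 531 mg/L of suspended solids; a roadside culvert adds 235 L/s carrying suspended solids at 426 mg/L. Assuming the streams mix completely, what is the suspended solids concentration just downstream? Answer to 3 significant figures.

Mixed concentration C = ΣQC/ΣQ = (1190·3.400 + 28.10·531.0 + 235.0·426.0) / 1453 = 119100/1453 = 81.95 mg/L.

81.9 mg/L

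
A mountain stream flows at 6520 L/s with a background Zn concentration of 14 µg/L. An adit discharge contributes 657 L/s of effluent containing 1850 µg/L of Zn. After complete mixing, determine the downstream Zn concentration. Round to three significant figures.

Conservation of mass: C = (6520·14.00 + 657.0·1850) / 7177 = 1307000/7177 = 182.1 µg/L.

182 µg/L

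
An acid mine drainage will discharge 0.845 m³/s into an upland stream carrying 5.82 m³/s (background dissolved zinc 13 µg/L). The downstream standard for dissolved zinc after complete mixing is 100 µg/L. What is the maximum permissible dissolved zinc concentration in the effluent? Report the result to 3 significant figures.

699 µg/L

At the limit, (Qr·Cr + Qe·Cₑ)/(Qr + Qe) = 100:
Cₑ = (6.665·100 − 5.820·13.00) / 0.8450 = 699.2 µg/L.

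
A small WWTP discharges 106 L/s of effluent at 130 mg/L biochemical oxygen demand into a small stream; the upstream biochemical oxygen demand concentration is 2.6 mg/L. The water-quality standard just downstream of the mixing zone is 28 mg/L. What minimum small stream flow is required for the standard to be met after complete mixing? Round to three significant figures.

426 L/s

Set C_mix = 28: (Q·2.600 + 106.0·130.0) / (Q + 106.0) = 28
→ Q = 106.0·(130.0 − 28)/(28 − 2.600) = 425.7 L/s.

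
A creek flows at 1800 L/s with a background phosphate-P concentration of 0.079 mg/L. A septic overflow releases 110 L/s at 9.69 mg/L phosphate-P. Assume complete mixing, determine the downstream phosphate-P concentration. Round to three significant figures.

0.633 mg/L

Mixed concentration C = ΣQC/ΣQ = (1800·0.07900 + 110.0·9.690) / 1910 = 1208/1910 = 0.6325 mg/L.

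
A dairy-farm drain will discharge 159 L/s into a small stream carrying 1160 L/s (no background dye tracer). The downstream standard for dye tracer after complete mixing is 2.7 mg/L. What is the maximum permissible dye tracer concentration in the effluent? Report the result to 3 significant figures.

At the limit, (Qr·Cr + Qe·Cₑ)/(Qr + Qe) = 2.7:
Cₑ = (1319·2.7 − 1160·0) / 159.0 = 22.40 mg/L.

22.4 mg/L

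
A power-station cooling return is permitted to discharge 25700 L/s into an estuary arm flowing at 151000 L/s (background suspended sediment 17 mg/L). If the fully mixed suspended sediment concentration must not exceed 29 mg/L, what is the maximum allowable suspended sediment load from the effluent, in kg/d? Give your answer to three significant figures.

221000 kg/d

Mass balance at the limit: 151000·17.00 + 25700·Cₑ = 176700·29 → Cₑ = 99.51 mg/L.
25700 L/s = 25.70 m³/s. Load = 25.70 m³/s × 99.51 g/m³ × 86 400 s/d = 221000 kg/d.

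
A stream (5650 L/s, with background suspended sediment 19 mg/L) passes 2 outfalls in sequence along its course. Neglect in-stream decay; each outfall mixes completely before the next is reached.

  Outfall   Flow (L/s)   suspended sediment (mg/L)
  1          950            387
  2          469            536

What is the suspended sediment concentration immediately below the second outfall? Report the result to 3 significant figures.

Outfall 1: combined Q = 6600 L/s; C = (5650·19.00 + 950.0·387.0)/6600 = 71.97 mg/L.
Outfall 2: combined Q = 7069 L/s; C = (6600·71.97 + 469.0·536.0)/7069 = 102.8 mg/L.

103 mg/L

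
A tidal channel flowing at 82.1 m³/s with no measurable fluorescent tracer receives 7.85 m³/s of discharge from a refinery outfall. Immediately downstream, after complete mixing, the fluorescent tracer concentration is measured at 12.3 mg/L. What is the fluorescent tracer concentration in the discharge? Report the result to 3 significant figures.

Mass balance: 82.10·0 + 7.850·Cₑ = 89.95·12.30
→ Cₑ = (89.95·12.30 − 82.10·0) / 7.850 = 140.9 mg/L.

141 mg/L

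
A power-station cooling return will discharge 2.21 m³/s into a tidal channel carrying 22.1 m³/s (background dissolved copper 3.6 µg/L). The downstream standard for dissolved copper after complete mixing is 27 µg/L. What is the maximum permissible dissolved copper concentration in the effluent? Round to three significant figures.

At the limit, (Qr·Cr + Qe·Cₑ)/(Qr + Qe) = 27:
Cₑ = (24.31·27 − 22.10·3.600) / 2.210 = 261.0 µg/L.

261 µg/L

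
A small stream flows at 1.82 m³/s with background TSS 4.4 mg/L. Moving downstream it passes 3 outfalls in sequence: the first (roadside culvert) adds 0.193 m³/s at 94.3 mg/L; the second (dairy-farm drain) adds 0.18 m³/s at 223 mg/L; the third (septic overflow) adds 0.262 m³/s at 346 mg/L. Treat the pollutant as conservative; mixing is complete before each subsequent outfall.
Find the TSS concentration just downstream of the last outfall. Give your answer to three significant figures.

64.0 mg/L

Outfall 1: combined Q = 2.013 m³/s; C = (1.820·4.400 + 0.1930·94.30)/2.013 = 13.02 mg/L.
Outfall 2: combined Q = 2.193 m³/s; C = (2.013·13.02 + 0.1800·223.0)/2.193 = 30.25 mg/L.
Outfall 3: combined Q = 2.455 m³/s; C = (2.193·30.25 + 0.2620·346.0)/2.455 = 63.95 mg/L.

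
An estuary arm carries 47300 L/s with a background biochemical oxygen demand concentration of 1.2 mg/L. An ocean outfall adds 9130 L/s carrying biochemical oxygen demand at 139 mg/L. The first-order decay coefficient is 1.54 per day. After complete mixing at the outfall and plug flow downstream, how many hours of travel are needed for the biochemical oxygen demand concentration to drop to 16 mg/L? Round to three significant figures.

Mass balance: C = (47300·1.200 + 9130·139.0) / 56430 = 1326000/56430 = 23.50 mg/L.
23.50·exp(−k·t) = 16 → t = ln(23.50/16)/k = 21560 s = 5.988 h.

5.99 h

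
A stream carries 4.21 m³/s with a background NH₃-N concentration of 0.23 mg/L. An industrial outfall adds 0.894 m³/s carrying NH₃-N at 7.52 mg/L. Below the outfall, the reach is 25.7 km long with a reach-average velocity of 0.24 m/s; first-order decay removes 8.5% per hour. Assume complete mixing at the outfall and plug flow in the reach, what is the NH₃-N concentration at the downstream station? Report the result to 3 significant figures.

After mixing, C = (4.210·0.2300 + 0.8940·7.520) / 5.104 = 7.691/5.104 = 1.507 mg/L.
Travel time t = 25.7·1000 / 0.24 = 107100 s = 29.75 h.
8.5%/h lost → k = −ln(1 − 0.085) = 0.08883 h⁻¹.
Decay over the reach: 1.507·exp(−kt) = 1.507·0.07120 = 0.1073 mg/L.

0.107 mg/L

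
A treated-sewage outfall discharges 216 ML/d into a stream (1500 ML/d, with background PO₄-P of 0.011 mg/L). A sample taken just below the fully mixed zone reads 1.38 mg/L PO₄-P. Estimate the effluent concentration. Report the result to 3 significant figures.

Mass balance: 1500·0.01100 + 216.0·Cₑ = 1716·1.380
→ Cₑ = (1716·1.380 − 1500·0.01100) / 216.0 = 10.89 mg/L.

10.9 mg/L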